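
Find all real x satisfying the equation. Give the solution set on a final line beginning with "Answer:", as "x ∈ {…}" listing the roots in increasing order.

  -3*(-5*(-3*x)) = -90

Step 1. [-3*(-5*(-3*x)) = -90] divide by the outer -3, so div: -5*(-3*x) = 30.
Step 2. [-5*(-3*x) = 30] divide by the outer -5, so div: -3*x = -6.
Step 3. [-3*x = -6] -3·(inner) — divide through by -3 ⇒ div: x = 2.

Answer: x ∈ {2}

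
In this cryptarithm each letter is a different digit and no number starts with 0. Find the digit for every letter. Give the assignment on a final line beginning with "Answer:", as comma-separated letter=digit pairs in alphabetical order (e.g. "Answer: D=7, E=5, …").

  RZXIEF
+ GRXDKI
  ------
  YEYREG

Step 1. [col 1: F + I ≡ G (mod 10)] F=4 is one option consistent with column 1 (F + I ≡ G (mod 10), carry-in 0) — take it ⇒ F=4.
Step 2. [col 1: F + I ≡ G (mod 10)] I=2 is one option consistent with column 1 (F + I ≡ G (mod 10), carry-in 0) — take it ⇒ I=2.
Step 3. [col 1: F + I ≡ G (mod 10)] column 1: given F=4, I=2, carry-in 0, and digits 2,4 already taken and all letters distinct, F+I≡G (mod 10) forces G=6. So G=6.
Step 4. [col 2: E + K ≡ E (mod 10)] in column 2 we have E+K≡E with carry-in 0; given nothing yet and digits 2,4,6 already taken and all letters distinct, that pins K to 0. So K=0.
Step 5. [col 2: E + K ≡ E (mod 10)] no forcing yet in column 2 (carry-in 0); E=5 is free and consistent — try it, so E=5.
Step 6. [col 3: I + D ≡ R (mod 10)] no forcing yet in column 3 (carry-in 0); R=1 is free and consistent — try it ⇒ R=1.
Step 7. [col 3: I + D ≡ R (mod 10)] column 3 reads I+D+carry(0)=R with I=2, R=1; with digits 0,1,2,4,5,6 already taken and all letters distinct, the only value for D is 9. So D=9.
Step 8. [col 4: X + X ≡ Y (mod 10)] column 4: given nothing yet, carry-in 1, and digits 0,1,2,4,5,6,9 already taken and all letters distinct, X+X≡Y (mod 10) forces Y=7. So Y=7.
Step 9. [col 4: X + X ≡ Y (mod 10)] column 4 (X + X ≡ Y (mod 10), carry-in 1) doesn't pin X yet; pick X=8 and continue, so X=8.
Step 10. [col 5: Z + R ≡ E (mod 10)] in column 5 we have Z+R≡E with carry-in 1; given R=1, E=5 and digits 0,1,2,4,5,6,7,8,9 already taken and all letters distinct, that pins Z to 3. So Z=3.

Answer: D=9, E=5, F=4, G=6, I=2, K=0, R=1, X=8, Y=7, Z=3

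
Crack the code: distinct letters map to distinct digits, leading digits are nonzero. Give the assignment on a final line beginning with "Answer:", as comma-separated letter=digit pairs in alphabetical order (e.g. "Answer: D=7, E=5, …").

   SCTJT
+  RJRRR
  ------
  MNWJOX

Step 1. [col 1: T + R ≡ X (mod 10)] R=7 is one option consistent with column 1 (T + R ≡ X (mod 10), carry-in 0) — take it ⇒ R=7.
Step 2. [col 1: T + R ≡ X (mod 10)] several values work for T in column 1 (T + R ≡ X (mod 10), carry-in 0); try T=8 ⇒ T=8.
Step 3. [col 1: T + R ≡ X (mod 10)] column 1 reads T+R+carry(0)=X with T=8, R=7; with digits 7,8 already taken and all letters distinct, the only value for X is 5. So X=5.
Step 4. [col 2: J + R ≡ O (mod 10)] column 2 (J + R ≡ O (mod 10), carry-in 1) doesn't pin O yet; pick O=4 and continue ⇒ O=4.
Step 5. [M] the sum has 6 digits but both addends have 5; that extra leading digit M is the final carry, namely 1. So M=1.
Step 6. [col 2: J + R ≡ O (mod 10)] column 2 reads J+R+carry(1)=O with R=7, O=4; with digits 1,4,5,7,8 already taken and all letters distinct, the only value for J is 6 ⇒ J=6.
Step 7. [col 4: C + J ≡ W (mod 10)] column 4 (C + J ≡ W (mod 10), carry-in 1) doesn't pin W yet; pick W=9 and continue. So W=9.
Step 8. [col 4: C + J ≡ W (mod 10)] in column 4 we have C+J≡W with carry-in 1; given J=6, W=9 and digits 1,4,5,6,7,8,9 already taken and all letters distinct, that pins C to 2. So C=2.
Step 9. [col 5: S + R ≡ N (mod 10)] from column 5 (R=7, carry-in 0, digits 1,2,4,5,6,7,8,9 already taken and all letters distinct): N must equal 0. So N=0.
Step 10. [col 5: S + R ≡ N (mod 10)] column 5: given R=7, N=0, carry-in 0, and digits 0,1,2,4,5,6,7,8,9 already taken and all letters distinct, S+R≡N (mod 10) forces S=3, so S=3.

Answer: C=2, J=6, M=1, N=0, O=4, R=7, S=3, T=8, W=9, X=5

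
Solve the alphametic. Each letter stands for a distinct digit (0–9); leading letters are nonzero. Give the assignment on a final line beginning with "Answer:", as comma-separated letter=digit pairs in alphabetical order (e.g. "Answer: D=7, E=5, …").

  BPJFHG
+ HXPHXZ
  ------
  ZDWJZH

Step 1. [col 1: G + Z ≡ H (mod 10)] several values work for H in column 1 (G + Z ≡ H (mod 10), carry-in 0); try H=4. So H=4.
Step 2. [col 1: G + Z ≡ H (mod 10)] Z=5 is one option consistent with column 1 (G + Z ≡ H (mod 10), carry-in 0) — take it ⇒ Z=5.
Step 3. [col 1: G + Z ≡ H (mod 10)] from column 1 (Z=5, H=4, carry-in 0, digits 4,5 already taken and all letters distinct): G must equal 9, so G=9.
Step 4. [col 2: H + X ≡ Z (mod 10)] in column 2 we have H+X≡Z with carry-in 1; given H=4, Z=5 and digits 4,5,9 already taken and all letters distinct, that pins X to 0 ⇒ X=0.
Step 5. [col 3: F + H ≡ J (mod 10)] several values work for J in column 3 (F + H ≡ J (mod 10), carry-in 0); try J=6 ⇒ J=6.
Step 6. [col 3: F + H ≡ J (mod 10)] in column 3 we have F+H≡J with carry-in 0; given H=4, J=6 and digits 0,4,5,6,9 already taken and all letters distinct, that pins F to 2 ⇒ F=2.
Step 7. [col 4: J + P ≡ W (mod 10)] W=3 is one option consistent with column 4 (J + P ≡ W (mod 10), carry-in 0) — take it ⇒ W=3.
Step 8. [col 4: J + P ≡ W (mod 10)] in column 4 we have J+P≡W with carry-in 0; given J=6, W=3 and digits 0,2,3,4,5,6,9 already taken and all letters distinct, that pins P to 7. So P=7.
Step 9. [col 5: P + X ≡ D (mod 10)] column 5: given P=7, X=0, carry-in 1, and digits 0,2,3,4,5,6,7,9 already taken and all letters distinct, P+X≡D (mod 10) forces D=8. So D=8.
Step 10. [col 6: B + H ≡ Z (mod 10)] in column 6 we have B+H≡Z with carry-in 0; given H=4, Z=5 and digits 0,2,3,4,5,6,7,8,9 already taken and all letters distinct, that pins B to 1. So B=1.

Answer: B=1, D=8, F=2, G=9, H=4, J=6, P=7, W=3, X=0, Z=5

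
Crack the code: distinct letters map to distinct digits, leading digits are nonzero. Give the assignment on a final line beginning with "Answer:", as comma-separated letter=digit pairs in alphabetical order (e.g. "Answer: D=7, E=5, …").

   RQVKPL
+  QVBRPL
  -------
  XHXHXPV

Step 1. [col 1: L + L ≡ V (mod 10)] no forcing yet in column 1 (carry-in 0); L=8 is free and consistent — try it, so L=8.
Step 2. [X] the sum has 7 digits but both addends have 6; that extra leading digit X is the final carry, namely 1, so X=1.
Step 3. [col 1: L + L ≡ V (mod 10)] in column 1 we have L+L≡V with carry-in 0; given L=8 and digits 1,8 already taken and all letters distinct, that pins V to 6. So V=6.
Step 4. [col 2: P + P ≡ P (mod 10)] from column 2 (nothing yet, carry-in 1, digits 1,6,8 already taken and all letters distinct): P must equal 9. So P=9.
Step 5. [col 3: K + R ≡ X (mod 10)] column 3 (K + R ≡ X (mod 10), carry-in 1) doesn't pin K yet; pick K=3 and continue ⇒ K=3.
Step 6. [col 3: K + R ≡ X (mod 10)] from column 3 (K=3, X=1, carry-in 1, digits 1,3,6,8,9 already taken and all letters distinct): R must equal 7. So R=7.
Step 7. [col 4: V + B ≡ H (mod 10)] in column 4 we have V+B≡H with carry-in 1; given V=6 and digits 1,3,6,7,8,9 already taken and all letters distinct, that pins B to 5, so B=5.
Step 8. [col 4: V + B ≡ H (mod 10)] from column 4 (V=6, B=5, carry-in 1, digits 1,3,5,6,7,8,9 already taken and all letters distinct): H must equal 2, so H=2.
Step 9. [col 5: Q + V ≡ X (mod 10)] column 5 reads Q+V+carry(1)=X with V=6, X=1; with digits 1,2,3,5,6,7,8,9 already taken and all letters distinct, the only value for Q is 4. So Q=4.

Answer: B=5, H=2, K=3, L=8, P=9, Q=4, R=7, V=6, X=1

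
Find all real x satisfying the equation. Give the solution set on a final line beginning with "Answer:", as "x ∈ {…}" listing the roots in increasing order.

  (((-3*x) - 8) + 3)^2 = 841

Step 1. [(((-3*x) - 8) + 3)^2 = 841] √ both sides: 841 ≥ 0 gives two branches ⇒ sqrt: ((-3*x) - 8) + 3 = 29 or -29.
Step 2. [((-3*x) - 8) + 3 = 29 or -29] the outer +3 inverts by subtracting 3. So sub: (-3*x) - 8 = 26 or -32.
Step 3. [(-3*x) - 8 = 26 or -32] the outer -8 inverts by adding 8 ⇒ sub: -3*x = 34 or -24.
Step 4. [-3*x = 34 or -24] leading coefficient -3: divide by -3. So div: x = -34/3 or 8.

Answer: x ∈ {-34/3, 8}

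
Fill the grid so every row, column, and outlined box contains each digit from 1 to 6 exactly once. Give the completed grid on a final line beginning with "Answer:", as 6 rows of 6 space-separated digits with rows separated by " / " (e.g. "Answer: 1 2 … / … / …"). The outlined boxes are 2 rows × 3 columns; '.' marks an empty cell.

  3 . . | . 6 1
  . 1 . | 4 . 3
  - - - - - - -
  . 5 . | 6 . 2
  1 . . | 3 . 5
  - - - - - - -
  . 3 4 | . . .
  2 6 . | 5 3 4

Step 1. [r1c4∈{2}] r1c4's peers cover all but 2. So r1c4=2.
Step 2. [r2c3∈{2,5,6}] row 2 places 2 nowhere but r2c3. So r2c3=2.
Step 3. [r3c1∈{4}] only 4 remains possible at r3c1 ⇒ r3c1=4.
Step 4. [r5c5∈{1,2}] row 5 places 2 nowhere but r5c5. So r5c5=2.
Step 5. [r5c1∈{5}] r5c1 is down to just 5 ⇒ r5c1=5.
Step 6. [r6c3∈{1}] only 1 remains possible at r6c3 ⇒ r6c3=1.
Step 7. [r4c3∈{6}] r4c3's peers cover all but 6 ⇒ r4c3=6.
Step 8. [r2c1∈{6}] nothing but 6 survives at r2c1. So r2c1=6.
Step 9. [r3c3∈{3}] nothing but 3 survives at r3c3, so r3c3=3.
Step 10. [r5c4∈{1}] r5c4 has the single candidate 1, so r5c4=1.
Step 11. [r4c2∈{2}] r4c2 has the single candidate 2, so r4c2=2.
Step 12. [r2c5∈{5}] only 5 remains possible at r2c5 ⇒ r2c5=5.
Step 13. [r1c2∈{4}] only 4 remains possible at r1c2 ⇒ r1c2=4.
Step 14. [r4c5∈{4}] nothing but 4 survives at r4c5. So r4c5=4.
Step 15. [r5c6∈{6}] r5c6 is down to just 6, so r5c6=6.
Step 16. [r1c3∈{5}] r1c3 has the single candidate 5. So r1c3=5.
Step 17. [r3c5∈{1}] nothing but 1 survives at r3c5. So r3c5=1.

Answer: 3 4 5 2 6 1 / 6 1 2 4 5 3 / 4 5 3 6 1 2 / 1 2 6 3 4 5 / 5 3 4 1 2 6 / 2 6 1 5 3 4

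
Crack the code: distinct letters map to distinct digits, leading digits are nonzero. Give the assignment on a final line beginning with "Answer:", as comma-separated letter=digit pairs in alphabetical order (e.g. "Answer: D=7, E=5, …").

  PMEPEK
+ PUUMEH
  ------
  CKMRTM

Step 1. [col 1: K + H ≡ M (mod 10)] column 1 (K + H ≡ M (mod 10), carry-in 0) doesn't pin K yet; pick K=9 and continue. So K=9.
Step 2. [col 1: K + H ≡ M (mod 10)] M=6 is one option consistent with column 1 (K + H ≡ M (mod 10), carry-in 0) — take it ⇒ M=6.
Step 3. [col 1: K + H ≡ M (mod 10)] column 1: given K=9, M=6, carry-in 0, and digits 6,9 already taken and all letters distinct, K+H≡M (mod 10) forces H=7 ⇒ H=7.
Step 4. [col 2: E + E ≡ T (mod 10)] no forcing yet in column 2 (carry-in 1); T=5 is free and consistent — try it ⇒ T=5.
Step 5. [col 2: E + E ≡ T (mod 10)] in column 2 we have E+E≡T with carry-in 1; given T=5 and digits 5,6,7,9 already taken and all letters distinct, that pins E to 2, so E=2.
Step 6. [col 3: P + M ≡ R (mod 10)] R=0 is one option consistent with column 3 (P + M ≡ R (mod 10), carry-in 0) — take it ⇒ R=0.
Step 7. [col 3: P + M ≡ R (mod 10)] from column 3 (M=6, R=0, carry-in 0, digits 0,2,5,6,7,9 already taken and all letters distinct): P must equal 4. So P=4.
Step 8. [col 4: E + U ≡ M (mod 10)] in column 4 we have E+U≡M with carry-in 1; given E=2, M=6 and digits 0,2,4,5,6,7,9 already taken and all letters distinct, that pins U to 3 ⇒ U=3.
Step 9. [col 6: P + P ≡ C (mod 10)] from column 6 (P=4, carry-in 0, digits 0,2,3,4,5,6,7,9 already taken and all letters distinct): C must equal 8. So C=8.

Answer: C=8, E=2, H=7, K=9, M=6, P=4, R=0, T=5, U=3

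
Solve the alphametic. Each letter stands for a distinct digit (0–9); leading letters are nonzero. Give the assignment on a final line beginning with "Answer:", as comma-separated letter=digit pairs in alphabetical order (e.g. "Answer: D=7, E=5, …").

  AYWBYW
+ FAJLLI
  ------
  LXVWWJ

Step 1. [col 1: W + I ≡ J (mod 10)] J=4 is one option consistent with column 1 (W + I ≡ J (mod 10), carry-in 0) — take it ⇒ J=4.
Step 2. [col 1: W + I ≡ J (mod 10)] no forcing yet in column 1 (carry-in 0); I=5 is free and consistent — try it, so I=5.
Step 3. [col 1: W + I ≡ J (mod 10)] in column 1 we have W+I≡J with carry-in 0; given I=5, J=4 and digits 4,5 already taken and all letters distinct, that pins W to 9. So W=9.
Step 4. [col 2: Y + L ≡ W (mod 10)] L=8 is one option consistent with column 2 (Y + L ≡ W (mod 10), carry-in 1) — take it, so L=8.
Step 5. [col 2: Y + L ≡ W (mod 10)] column 2 reads Y+L+carry(1)=W with L=8, W=9; with digits 4,5,8,9 already taken and all letters distinct, the only value for Y is 0. So Y=0.
Step 6. [col 3: B + L ≡ W (mod 10)] in column 3 we have B+L≡W with carry-in 0; given L=8, W=9 and digits 0,4,5,8,9 already taken and all letters distinct, that pins B to 1. So B=1.
Step 7. [col 4: W + J ≡ V (mod 10)] column 4 reads W+J+carry(0)=V with W=9, J=4; with digits 0,1,4,5,8,9 already taken and all letters distinct, the only value for V is 3 ⇒ V=3.
Step 8. [col 5: Y + A ≡ X (mod 10)] column 5 reads Y+A+carry(1)=X with Y=0; with digits 0,1,3,4,5,8,9 already taken and all letters distinct, the only value for A is 6, so A=6.
Step 9. [col 5: Y + A ≡ X (mod 10)] in column 5 we have Y+A≡X with carry-in 1; given Y=0, A=6 and digits 0,1,3,4,5,6,8,9 already taken and all letters distinct, that pins X to 7. So X=7.
Step 10. [col 6: A + F ≡ L (mod 10)] from column 6 (A=6, L=8, carry-in 0, digits 0,1,3,4,5,6,7,8,9 already taken and all letters distinct): F must equal 2. So F=2.

Answer: A=6, B=1, F=2, I=5, J=4, L=8, V=3, W=9, X=7, Y=0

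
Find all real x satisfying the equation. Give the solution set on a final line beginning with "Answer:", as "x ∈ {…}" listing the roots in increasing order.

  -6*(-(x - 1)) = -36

Step 1. [-6*(-(x - 1)) = -36] leading coefficient -6: divide by -6. So div: -(x - 1) = 6.
Step 2. [-(x - 1) = 6] flip signs both sides. So neg: x - 1 = -6.
Step 3. [x - 1 = -6] the outer -1 inverts by adding 1 ⇒ sub: x = -5.

Answer: x ∈ {-5}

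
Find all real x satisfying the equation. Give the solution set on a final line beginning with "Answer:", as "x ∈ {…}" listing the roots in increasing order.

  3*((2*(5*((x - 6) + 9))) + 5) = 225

Step 1. [3*((2*(5*((x - 6) + 9))) + 5) = 225] leading coefficient 3: divide by 3 ⇒ div: (2*(5*((x - 6) + 9))) + 5 = 75.
Step 2. [(2*(5*((x - 6) + 9))) + 5 = 75] 5 comes off first (subtract 5), so sub: 2*(5*((x - 6) + 9)) = 70.
Step 3. [2*(5*((x - 6) + 9)) = 70] leading coefficient 2: divide by 2. So div: 5*((x - 6) + 9) = 35.
Step 4. [5*((x - 6) + 9) = 35] 5·(inner) — divide through by 5. So div: (x - 6) + 9 = 7.
Step 5. [(x - 6) + 9 = 7] 9 comes off first (subtract 9), so sub: x - 6 = -2.
Step 6. [x - 6 = -2] the outer -6 inverts by adding 6. So sub: x = 4.

Answer: x ∈ {4}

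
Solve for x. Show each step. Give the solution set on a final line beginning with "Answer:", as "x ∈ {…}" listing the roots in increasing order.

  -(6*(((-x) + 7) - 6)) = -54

Step 1. [-(6*(((-x) + 7) - 6)) = -54] LHS negated; negate both sides, so neg: 6*(((-x) + 7) - 6) = 54.
Step 2. [6*(((-x) + 7) - 6) = 54] divide by the outer 6, so div: ((-x) + 7) - 6 = 9.
Step 3. [((-x) + 7) - 6 = 9] -6 is outermost — add 6 both sides, so sub: (-x) + 7 = 15.
Step 4. [(-x) + 7 = 15] 7 comes off first (subtract 7), so sub: -x = 8.
Step 5. [-x = 8] leading − — multiply by −1, so neg: x = -8.

Answer: x ∈ {-8}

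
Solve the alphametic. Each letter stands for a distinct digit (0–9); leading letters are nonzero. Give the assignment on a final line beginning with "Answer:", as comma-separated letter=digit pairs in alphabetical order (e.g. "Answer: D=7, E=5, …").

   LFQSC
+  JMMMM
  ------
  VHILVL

Step 1. [col 1: C + M ≡ L (mod 10)] M=2 is one option consistent with column 1 (C + M ≡ L (mod 10), carry-in 0) — take it, so M=2.
Step 2. [col 1: C + M ≡ L (mod 10)] several values work for C in column 1 (C + M ≡ L (mod 10), carry-in 0); try C=5 ⇒ C=5.
Step 3. [col 1: C + M ≡ L (mod 10)] from column 1 (C=5, M=2, carry-in 0, digits 2,5 already taken and all letters distinct): L must equal 7 ⇒ L=7.
Step 4. [col 2: S + M ≡ V (mod 10)] V=1 is one option consistent with column 2 (S + M ≡ V (mod 10), carry-in 0) — take it. So V=1.
Step 5. [col 2: S + M ≡ V (mod 10)] from column 2 (M=2, V=1, carry-in 0, digits 1,2,5,7 already taken and all letters distinct): S must equal 9 ⇒ S=9.
Step 6. [col 3: Q + M ≡ L (mod 10)] from column 3 (M=2, L=7, carry-in 1, digits 1,2,5,7,9 already taken and all letters distinct): Q must equal 4. So Q=4.
Step 7. [col 4: F + M ≡ I (mod 10)] several values work for I in column 4 (F + M ≡ I (mod 10), carry-in 0); try I=8 ⇒ I=8.
Step 8. [col 4: F + M ≡ I (mod 10)] in column 4 we have F+M≡I with carry-in 0; given M=2, I=8 and digits 1,2,4,5,7,8,9 already taken and all letters distinct, that pins F to 6 ⇒ F=6.
Step 9. [col 5: L + J ≡ H (mod 10)] in column 5 we have L+J≡H with carry-in 0; given L=7 and digits 1,2,4,5,6,7,8,9 already taken and all letters distinct, that pins H to 0. So H=0.
Step 10. [col 5: L + J ≡ H (mod 10)] from column 5 (L=7, H=0, carry-in 0, digits 0,1,2,4,5,6,7,8,9 already taken and all letters distinct): J must equal 3 ⇒ J=3.

Answer: C=5, F=6, H=0, I=8, J=3, L=7, M=2, Q=4, S=9, V=1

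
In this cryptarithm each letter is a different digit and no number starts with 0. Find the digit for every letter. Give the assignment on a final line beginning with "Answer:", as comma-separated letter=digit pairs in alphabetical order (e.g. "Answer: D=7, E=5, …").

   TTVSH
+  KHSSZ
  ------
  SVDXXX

Step 1. [col 1: H + Z ≡ X (mod 10)] several values work for Z in column 1 (H + Z ≡ X (mod 10), carry-in 0); try Z=9. So Z=9.
Step 2. [col 1: H + Z ≡ X (mod 10)] X=3 is one option consistent with column 1 (H + Z ≡ X (mod 10), carry-in 0) — take it. So X=3.
Step 3. [col 1: H + Z ≡ X (mod 10)] from column 1 (Z=9, X=3, carry-in 0, digits 3,9 already taken and all letters distinct): H must equal 4. So H=4.
Step 4. [col 2: S + S ≡ X (mod 10)] no forcing yet in column 2 (carry-in 1); S=1 is free and consistent — try it, so S=1.
Step 5. [col 3: V + S ≡ X (mod 10)] from column 3 (S=1, X=3, carry-in 0, digits 1,3,4,9 already taken and all letters distinct): V must equal 2. So V=2.
Step 6. [col 4: T + H ≡ D (mod 10)] from column 4 (H=4, carry-in 0, digits 1,2,3,4,9 already taken and all letters distinct): T must equal 6. So T=6.
Step 7. [col 4: T + H ≡ D (mod 10)] in column 4 we have T+H≡D with carry-in 0; given T=6, H=4 and digits 1,2,3,4,6,9 already taken and all letters distinct, that pins D to 0 ⇒ D=0.
Step 8. [col 5: T + K ≡ V (mod 10)] column 5: given T=6, V=2, carry-in 1, and digits 0,1,2,3,4,6,9 already taken and all letters distinct, T+K≡V (mod 10) forces K=5 ⇒ K=5.

Answer: D=0, H=4, K=5, S=1, T=6, V=2, X=3, Z=9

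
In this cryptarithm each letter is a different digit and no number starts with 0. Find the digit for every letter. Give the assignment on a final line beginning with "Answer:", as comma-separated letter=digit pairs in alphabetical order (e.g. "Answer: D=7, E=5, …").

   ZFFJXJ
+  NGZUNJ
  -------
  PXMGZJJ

Step 1. [col 1: J + J ≡ J (mod 10)] in column 1 we have J+J≡J with carry-in 0; given nothing yet and all letters distinct, none taken yet, that pins J to 0, so J=0.
Step 2. [col 2: X + N ≡ J (mod 10)] no forcing yet in column 2 (carry-in 0); N=6 is free and consistent — try it ⇒ N=6.
Step 3. [P] adding two 6-digit numbers gives at most 6+1 digits, and here it does — P is that final carry and must be 1 ⇒ P=1.
Step 4. [col 2: X + N ≡ J (mod 10)] column 2 reads X+N+carry(0)=J with N=6, J=0; with digits 0,1,6 already taken and all letters distinct, the only value for X is 4 ⇒ X=4.
Step 5. [col 3: J + U ≡ Z (mod 10)] column 3 (J + U ≡ Z (mod 10), carry-in 1) doesn't pin Z yet; pick Z=8 and continue ⇒ Z=8.
Step 6. [col 3: J + U ≡ Z (mod 10)] column 3: given J=0, Z=8, carry-in 1, and digits 0,1,4,6,8 already taken and all letters distinct, J+U≡Z (mod 10) forces U=7. So U=7.
Step 7. [col 4: F + Z ≡ G (mod 10)] in column 4 we have F+Z≡G with carry-in 0; given Z=8 and digits 0,1,4,6,7,8 already taken and all letters distinct, that pins G to 3, so G=3.
Step 8. [col 4: F + Z ≡ G (mod 10)] column 4 reads F+Z+carry(0)=G with Z=8, G=3; with digits 0,1,3,4,6,7,8 already taken and all letters distinct, the only value for F is 5, so F=5.
Step 9. [col 5: F + G ≡ M (mod 10)] column 5: given F=5, G=3, carry-in 1, and digits 0,1,3,4,5,6,7,8 already taken and all letters distinct, F+G≡M (mod 10) forces M=9 ⇒ M=9.

Answer: F=5, G=3, J=0, M=9, N=6, P=1, U=7, X=4, Z=8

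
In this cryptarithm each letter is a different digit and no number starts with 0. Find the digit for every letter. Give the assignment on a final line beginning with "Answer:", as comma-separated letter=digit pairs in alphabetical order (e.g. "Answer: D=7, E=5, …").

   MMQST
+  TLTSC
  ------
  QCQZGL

Step 1. [col 1: T + C ≡ L (mod 10)] column 1 (T + C ≡ L (mod 10), carry-in 0) doesn't pin T yet; pick T=8 and continue ⇒ T=8.
Step 2. [Q] Q is the leading digit of a 6-digit sum of two 5-digit numbers; the final carry is exactly 1. So Q=1.
Step 3. [col 1: T + C ≡ L (mod 10)] column 1 (T + C ≡ L (mod 10), carry-in 0) doesn't pin C yet; pick C=6 and continue, so C=6.
Step 4. [col 1: T + C ≡ L (mod 10)] from column 1 (T=8, C=6, carry-in 0, digits 1,6,8 already taken and all letters distinct): L must equal 4. So L=4.
Step 5. [col 2: S + S ≡ G (mod 10)] G=5 is one option consistent with column 2 (S + S ≡ G (mod 10), carry-in 1) — take it ⇒ G=5.
Step 6. [col 2: S + S ≡ G (mod 10)] column 2 (S + S ≡ G (mod 10), carry-in 1) doesn't pin S yet; pick S=2 and continue, so S=2.
Step 7. [col 3: Q + T ≡ Z (mod 10)] from column 3 (Q=1, T=8, carry-in 0, digits 1,2,4,5,6,8 already taken and all letters distinct): Z must equal 9, so Z=9.
Step 8. [col 4: M + L ≡ Q (mod 10)] in column 4 we have M+L≡Q with carry-in 0; given L=4, Q=1 and digits 1,2,4,5,6,8,9 already taken and all letters distinct, that pins M to 7 ⇒ M=7.

Answer: C=6, G=5, L=4, M=7, Q=1, S=2, T=8, Z=9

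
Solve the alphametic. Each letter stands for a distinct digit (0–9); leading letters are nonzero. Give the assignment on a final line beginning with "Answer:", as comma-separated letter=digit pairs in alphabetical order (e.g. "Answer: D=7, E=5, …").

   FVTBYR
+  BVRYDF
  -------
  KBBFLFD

Step 1. [col 1: R + F ≡ D (mod 10)] R=3 is one option consistent with column 1 (R + F ≡ D (mod 10), carry-in 0) — take it, so R=3.
Step 2. [col 1: R + F ≡ D (mod 10)] no forcing yet in column 1 (carry-in 0); D=2 is free and consistent — try it, so D=2.
Step 3. [K] the sum has 7 digits but both addends have 6; that extra leading digit K is the final carry, namely 1, so K=1.
Step 4. [col 1: R + F ≡ D (mod 10)] column 1 reads R+F+carry(0)=D with R=3, D=2; with digits 1,2,3 already taken and all letters distinct, the only value for F is 9, so F=9.
Step 5. [col 2: Y + D ≡ F (mod 10)] in column 2 we have Y+D≡F with carry-in 1; given D=2, F=9 and digits 1,2,3,9 already taken and all letters distinct, that pins Y to 6. So Y=6.
Step 6. [col 3: B + Y ≡ L (mod 10)] no forcing yet in column 3 (carry-in 0); L=0 is free and consistent — try it. So L=0.
Step 7. [col 3: B + Y ≡ L (mod 10)] in column 3 we have B+Y≡L with carry-in 0; given Y=6, L=0 and digits 0,1,2,3,6,9 already taken and all letters distinct, that pins B to 4 ⇒ B=4.
Step 8. [col 4: T + R ≡ F (mod 10)] column 4 reads T+R+carry(1)=F with R=3, F=9; with digits 0,1,2,3,4,6,9 already taken and all letters distinct, the only value for T is 5, so T=5.
Step 9. [col 5: V + V ≡ B (mod 10)] from column 5 (B=4, carry-in 0, digits 0,1,2,3,4,5,6,9 already taken and all letters distinct): V must equal 7. So V=7.

Answer: B=4, D=2, F=9, K=1, L=0, R=3, T=5, V=7, Y=6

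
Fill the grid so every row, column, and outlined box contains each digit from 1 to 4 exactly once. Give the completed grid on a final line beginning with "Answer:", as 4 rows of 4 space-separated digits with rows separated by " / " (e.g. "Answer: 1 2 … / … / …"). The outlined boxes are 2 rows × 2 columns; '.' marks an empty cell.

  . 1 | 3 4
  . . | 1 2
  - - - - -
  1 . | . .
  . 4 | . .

Step 1. [r3c2∈{2,3}] in col 2, 2 fits only at r3c2. So r3c2=2.
Step 2. [r4c1∈{3}] r4c1 is down to just 3 ⇒ r4c1=3.
Step 3. [r2c2∈{3}] nothing but 3 survives at r2c2 ⇒ r2c2=3.
Step 4. [r4c4∈{1}] r4c4's peers cover all but 1 ⇒ r4c4=1.
Step 5. [r2c1∈{4}] r2c1 is down to just 4. So r2c1=4.
Step 6. [r4c3∈{2}] r4c3 is down to just 2 ⇒ r4c3=2.
Step 7. [r1c1∈{2}] r1c1 is down to just 2, so r1c1=2.
Step 8. [r3c4∈{3}] r3c4 is down to just 3, so r3c4=3.
Step 9. [r3c3∈{4}] nothing but 4 survives at r3c3 ⇒ r3c3=4.

Answer: 2 1 3 4 / 4 3 1 2 / 1 2 4 3 / 3 4 2 1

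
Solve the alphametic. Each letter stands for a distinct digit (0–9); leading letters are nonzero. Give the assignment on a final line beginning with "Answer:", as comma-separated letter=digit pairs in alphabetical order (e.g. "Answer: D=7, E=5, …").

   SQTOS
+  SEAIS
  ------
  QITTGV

Step 1. [col 1: S + S ≡ V (mod 10)] S=7 is one option consistent with column 1 (S + S ≡ V (mod 10), carry-in 0) — take it, so S=7.
Step 2. [Q] adding two 5-digit numbers gives at most 5+1 digits, and here it does — Q is that final carry and must be 1 ⇒ Q=1.
Step 3. [col 1: S + S ≡ V (mod 10)] from column 1 (S=7, carry-in 0, digits 1,7 already taken and all letters distinct): V must equal 4 ⇒ V=4.
Step 4. [col 2: O + I ≡ G (mod 10)] I=5 is one option consistent with column 2 (O + I ≡ G (mod 10), carry-in 1) — take it ⇒ I=5.
Step 5. [col 2: O + I ≡ G (mod 10)] several values work for O in column 2 (O + I ≡ G (mod 10), carry-in 1); try O=6 ⇒ O=6.
Step 6. [col 2: O + I ≡ G (mod 10)] from column 2 (O=6, I=5, carry-in 1, digits 1,4,5,6,7 already taken and all letters distinct): G must equal 2. So G=2.
Step 7. [col 3: T + A ≡ T (mod 10)] from column 3 (nothing yet, carry-in 1, digits 1,2,4,5,6,7 already taken and all letters distinct): A must equal 9, so A=9.
Step 8. [col 3: T + A ≡ T (mod 10)] several values work for T in column 3 (T + A ≡ T (mod 10), carry-in 1); try T=0. So T=0.
Step 9. [col 4: Q + E ≡ T (mod 10)] column 4 reads Q+E+carry(1)=T with Q=1, T=0; with digits 0,1,2,4,5,6,7,9 already taken and all letters distinct, the only value for E is 8, so E=8.

Answer: A=9, E=8, G=2, I=5, O=6, Q=1, S=7, T=0, V=4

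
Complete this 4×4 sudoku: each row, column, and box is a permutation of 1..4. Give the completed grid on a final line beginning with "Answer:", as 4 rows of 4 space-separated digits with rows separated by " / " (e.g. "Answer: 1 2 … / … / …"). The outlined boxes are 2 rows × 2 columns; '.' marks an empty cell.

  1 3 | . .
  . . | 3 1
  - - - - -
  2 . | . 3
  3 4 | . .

Step 1. [r3c3∈{1,4}] r3c3 is the only open cell in row 3 admitting 4, so r3c3=4.
Step 2. [r4c4∈{2}] only 2 remains possible at r4c4, so r4c4=2.
Step 3. [r1c4∈{4}] r1c4 has the single candidate 4. So r1c4=4.
Step 4. [r1c3∈{2}] r1c3 is down to just 2. So r1c3=2.
Step 5. [r4c3∈{1}] nothing but 1 survives at r4c3, so r4c3=1.
Step 6. [r2c2∈{2}] nothing but 2 survives at r2c2, so r2c2=2.
Step 7. [r2c1∈{4}] r2c1 has the single candidate 4 ⇒ r2c1=4.
Step 8. [r3c2∈{1}] r3c2's peers cover all but 1. So r3c2=1.

Answer: 1 3 2 4 / 4 2 3 1 / 2 1 4 3 / 3 4 1 2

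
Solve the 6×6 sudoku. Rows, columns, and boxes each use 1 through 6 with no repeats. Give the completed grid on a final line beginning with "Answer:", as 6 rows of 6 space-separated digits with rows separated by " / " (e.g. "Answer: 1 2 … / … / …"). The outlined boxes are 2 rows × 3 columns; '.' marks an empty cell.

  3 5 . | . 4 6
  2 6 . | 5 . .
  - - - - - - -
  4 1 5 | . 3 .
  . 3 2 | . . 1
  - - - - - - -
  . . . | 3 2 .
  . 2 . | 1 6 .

Step 1. [r5c1∈{1,5,6}] r5c1 is the only open cell in col 1 admitting 1 ⇒ r5c1=1.
Step 2. [r5c2∈{4}] nothing but 4 survives at r5c2, so r5c2=4.
Step 3. [r3c4∈{2,6}] row 3 places 6 nowhere but r3c4, so r3c4=6.
Step 4. [r2c3∈{1,4}] r2c3 is the only open cell in row 2 admitting 4. So r2c3=4.
Step 5. [r6c1∈{5}] only 5 remains possible at r6c1, so r6c1=5.
Step 6. [r4c4∈{4}] only 4 remains possible at r4c4 ⇒ r4c4=4.
Step 7. [r2c5∈{1}] r2c5's peers cover all but 1 ⇒ r2c5=1.
Step 8. [r3c6∈{2}] only 2 remains possible at r3c6. So r3c6=2.
Step 9. [r5c6∈{5}] r5c6 is down to just 5, so r5c6=5.
Step 10. [r6c3∈{3}] r6c3's peers cover all but 3, so r6c3=3.
Step 11. [r4c5∈{5}] r4c5's peers cover all but 5 ⇒ r4c5=5.
Step 12. [r1c4∈{2}] only 2 remains possible at r1c4, so r1c4=2.
Step 13. [r2c6∈{3}] r2c6 is down to just 3. So r2c6=3.
Step 14. [r1c3∈{1}] only 1 remains possible at r1c3 ⇒ r1c3=1.
Step 15. [r4c1∈{6}] r4c1 has the single candidate 6, so r4c1=6.
Step 16. [r5c3∈{6}] only 6 remains possible at r5c3, so r5c3=6.
Step 17. [r6c6∈{4}] r6c6's peers cover all but 4 ⇒ r6c6=4.

Answer: 3 5 1 2 4 6 / 2 6 4 5 1 3 / 4 1 5 6 3 2 / 6 3 2 4 5 1 / 1 4 6 3 2 5 / 5 2 3 1 6 4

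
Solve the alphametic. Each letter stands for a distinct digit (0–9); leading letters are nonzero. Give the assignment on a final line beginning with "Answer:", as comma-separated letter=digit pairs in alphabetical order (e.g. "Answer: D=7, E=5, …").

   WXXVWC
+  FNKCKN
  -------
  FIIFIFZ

Step 1. [col 1: C + N ≡ Z (mod 10)] column 1 (C + N ≡ Z (mod 10), carry-in 0) doesn't pin C yet; pick C=4 and continue, so C=4.
Step 2. [col 1: C + N ≡ Z (mod 10)] several values work for Z in column 1 (C + N ≡ Z (mod 10), carry-in 0); try Z=6, so Z=6.
Step 3. [col 1: C + N ≡ Z (mod 10)] in column 1 we have C+N≡Z with carry-in 0; given C=4, Z=6 and digits 4,6 already taken and all letters distinct, that pins N to 2 ⇒ N=2.
Step 4. [col 2: W + K ≡ F (mod 10)] column 2 (W + K ≡ F (mod 10), carry-in 0) doesn't pin K yet; pick K=3 and continue, so K=3.
Step 5. [col 2: W + K ≡ F (mod 10)] F=1 is one option consistent with column 2 (W + K ≡ F (mod 10), carry-in 0) — take it, so F=1.
Step 6. [col 2: W + K ≡ F (mod 10)] from column 2 (K=3, F=1, carry-in 0, digits 1,2,3,4,6 already taken and all letters distinct): W must equal 8. So W=8.
Step 7. [col 3: V + C ≡ I (mod 10)] several values work for V in column 3 (V + C ≡ I (mod 10), carry-in 1); try V=5. So V=5.
Step 8. [col 3: V + C ≡ I (mod 10)] column 3 reads V+C+carry(1)=I with V=5, C=4; with digits 1,2,3,4,5,6,8 already taken and all letters distinct, the only value for I is 0. So I=0.
Step 9. [col 4: X + K ≡ F (mod 10)] column 4: given K=3, F=1, carry-in 1, and digits 0,1,2,3,4,5,6,8 already taken and all letters distinct, X+K≡F (mod 10) forces X=7. So X=7.

Answer: C=4, F=1, I=0, K=3, N=2, V=5, W=8, X=7, Z=6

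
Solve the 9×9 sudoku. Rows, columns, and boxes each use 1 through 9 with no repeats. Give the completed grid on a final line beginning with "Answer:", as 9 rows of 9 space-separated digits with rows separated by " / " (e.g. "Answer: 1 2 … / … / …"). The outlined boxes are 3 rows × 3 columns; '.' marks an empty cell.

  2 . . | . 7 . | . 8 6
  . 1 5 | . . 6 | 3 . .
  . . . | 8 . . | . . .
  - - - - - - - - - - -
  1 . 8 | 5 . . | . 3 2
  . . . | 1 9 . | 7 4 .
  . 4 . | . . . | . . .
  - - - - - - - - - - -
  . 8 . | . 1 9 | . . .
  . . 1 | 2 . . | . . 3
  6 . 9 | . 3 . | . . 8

Step 1. [r5c9∈{5}] only 5 remains possible at r5c9 ⇒ r5c9=5.
Step 2. [r5c1∈{3}] r5c1 has the single candidate 3. So r5c1=3.
Step 3. [r6c7∈{1,6,8,9}] across col 7, 8 lands solely at r6c7 ⇒ r6c7=8.
Step 4. [r7c3∈{2,3,4,7}] in row 7, 3 fits only at r7c3 ⇒ r7c3=3.
Step 5. [r1c3∈{4}] r1c3 is down to just 4, so r1c3=4.
Step 6. [r9c2∈{2,5,7}] r9c2 is the only open cell in box 7 admitting 2 ⇒ r9c2=2.
Step 7. [r8c2∈{5,7}] 5 has one home in col 2: r8c2 ⇒ r8c2=5.
Step 8. [r9c6∈{4,5,7}] r9c6 is the only open cell in box 8 admitting 5, so r9c6=5.
Step 9. [r1c7∈{1,5,9}] row 1 places 5 nowhere but r1c7, so r1c7=5.
Step 10. [r5c2∈{6}] r5c2's peers cover all but 6. So r5c2=6.
Step 11. [r7c8∈{2,5,6,7}] in row 7, 5 fits only at r7c8, so r7c8=5.
Step 12. [r7c7∈{2,4,6}] across row 7, 2 lands solely at r7c7 ⇒ r7c7=2.
Step 13. [r7c4∈{4,6,7}] in row 7, 6 fits only at r7c4 ⇒ r7c4=6.
Step 14. [r5c6∈{2,8}] row 5 places 8 nowhere but r5c6, so r5c6=8.
Step 15. [r6c1∈{5,7,9}] row 6 places 5 nowhere but r6c1, so r6c1=5.
Step 16. [r4c2∈{7,9}] r4c2 is the only open cell in box 4 admitting 9. So r4c2=9.
Step 17. [r3c2∈{3,7}] 7 has one home in col 2: r3c2 ⇒ r3c2=7.
Step 18. [r3c6∈{1,2,3,4}] row 3 places 3 nowhere but r3c6, so r3c6=3.
Step 19. [r4c6∈{4,7}] r4c6 is the only open cell in row 4 admitting 7, so r4c6=7.
Step 20. [r3c1∈{9}] r3c1's peers cover all but 9 ⇒ r3c1=9.
Step 21. [r4c5∈{4,6}] row 4 places 4 nowhere but r4c5 ⇒ r4c5=4.
Step 22. [r8c6∈{4}] nothing but 4 survives at r8c6. So r8c6=4.
Step 23. [r2c5∈{2}] r2c5's peers cover all but 2. So r2c5=2.
Step 24. [r9c7∈{1,4}] in row 9, 4 fits only at r9c7 ⇒ r9c7=4.
Step 25. [r7c9∈{7}] nothing but 7 survives at r7c9, so r7c9=7.
Step 26. [r2c4∈{4,9}] r2c4 is the only open cell in col 4 admitting 4 ⇒ r2c4=4.
Step 27. [r9c8∈{1}] r9c8 has the single candidate 1 ⇒ r9c8=1.
Step 28. [r2c9∈{9}] only 9 remains possible at r2c9. So r2c9=9.
Step 29. [r6c8∈{6,9}] 9 has one home in row 6: r6c8 ⇒ r6c8=9.
Step 30. [r3c7∈{1}] r3c7's peers cover all but 1. So r3c7=1.
Step 31. [r6c6∈{2}] r6c6 is down to just 2 ⇒ r6c6=2.
Step 32. [r4c7∈{6}] nothing but 6 survives at r4c7, so r4c7=6.
Step 33. [r3c3∈{6}] only 6 remains possible at r3c3, so r3c3=6.
Step 34. [r8c8∈{6}] only 6 remains possible at r8c8 ⇒ r8c8=6.
Step 35. [r6c5∈{6}] r6c5 is down to just 6, so r6c5=6.
Step 36. [r2c1∈{8}] r2c1 is down to just 8 ⇒ r2c1=8.
Step 37. [r2c8∈{7}] only 7 remains possible at r2c8 ⇒ r2c8=7.
Step 38. [r1c4∈{9}] r1c4 has the single candidate 9. So r1c4=9.
Step 39. [r6c4∈{3}] r6c4's peers cover all but 3. So r6c4=3.
Step 40. [r9c4∈{7}] r9c4's peers cover all but 7, so r9c4=7.
Step 41. [r1c2∈{3}] r1c2's peers cover all but 3 ⇒ r1c2=3.
Step 42. [r6c9∈{1}] r6c9 is down to just 1, so r6c9=1.
Step 43. [r6c3∈{7}] nothing but 7 survives at r6c3, so r6c3=7.
Step 44. [r8c5∈{8}] nothing but 8 survives at r8c5, so r8c5=8.
Step 45. [r1c6∈{1}] r1c6 is down to just 1 ⇒ r1c6=1.
Step 46. [r8c7∈{9}] r8c7's peers cover all but 9, so r8c7=9.
Step 47. [r3c9∈{4}] nothing but 4 survives at r3c9, so r3c9=4.
Step 48. [r3c5∈{5}] r3c5's peers cover all but 5 ⇒ r3c5=5.
Step 49. [r5c3∈{2}] r5c3 is down to just 2, so r5c3=2.
Step 50. [r3c8∈{2}] only 2 remains possible at r3c8 ⇒ r3c8=2.
Step 51. [r8c1∈{7}] r8c1's peers cover all but 7. So r8c1=7.
Step 52. [r7c1∈{4}] r7c1 has the single candidate 4, so r7c1=4.

Answer: 2 3 4 9 7 1 5 8 6 / 8 1 5 4 2 6 3 7 9 / 9 7 6 8 5 3 1 2 4 / 1 9 8 5 4 7 6 3 2 / 3 6 2 1 9 8 7 4 5 / 5 4 7 3 6 2 8 9 1 / 4 8 3 6 1 9 2 5 7 / 7 5 1 2 8 4 9 6 3 / 6 2 9 7 3 5 4 1 8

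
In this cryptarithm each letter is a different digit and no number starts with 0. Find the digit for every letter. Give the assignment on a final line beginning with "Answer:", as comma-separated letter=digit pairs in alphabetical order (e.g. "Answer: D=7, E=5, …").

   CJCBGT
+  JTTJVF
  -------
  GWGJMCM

Step 1. [col 1: T + F ≡ M (mod 10)] F=8 is one option consistent with column 1 (T + F ≡ M (mod 10), carry-in 0) — take it ⇒ F=8.
Step 2. [G] the sum has 7 digits but both addends have 6; that extra leading digit G is the final carry, namely 1, so G=1.
Step 3. [col 1: T + F ≡ M (mod 10)] column 1 (T + F ≡ M (mod 10), carry-in 0) doesn't pin M yet; pick M=5 and continue. So M=5.
Step 4. [col 1: T + F ≡ M (mod 10)] from column 1 (F=8, M=5, carry-in 0, digits 1,5,8 already taken and all letters distinct): T must equal 7, so T=7.
Step 5. [col 2: G + V ≡ C (mod 10)] several values work for C in column 2 (G + V ≡ C (mod 10), carry-in 1); try C=6, so C=6.
Step 6. [col 2: G + V ≡ C (mod 10)] column 2: given G=1, C=6, carry-in 1, and digits 1,5,6,7,8 already taken and all letters distinct, G+V≡C (mod 10) forces V=4 ⇒ V=4.
Step 7. [col 3: B + J ≡ M (mod 10)] several values work for B in column 3 (B + J ≡ M (mod 10), carry-in 0); try B=2. So B=2.
Step 8. [col 3: B + J ≡ M (mod 10)] from column 3 (B=2, M=5, carry-in 0, digits 1,2,4,5,6,7,8 already taken and all letters distinct): J must equal 3 ⇒ J=3.
Step 9. [col 6: C + J ≡ W (mod 10)] from column 6 (C=6, J=3, carry-in 1, digits 1,2,3,4,5,6,7,8 already taken and all letters distinct): W must equal 0. So W=0.

Answer: B=2, C=6, F=8, G=1, J=3, M=5, T=7, V=4, W=0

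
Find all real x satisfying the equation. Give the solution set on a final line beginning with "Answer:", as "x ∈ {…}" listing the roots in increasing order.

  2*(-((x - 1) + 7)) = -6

Step 1. [2*(-((x - 1) + 7)) = -6] 2·(inner) — divide through by 2, so div: -((x - 1) + 7) = -3.
Step 2. [-((x - 1) + 7) = -3] flip signs both sides, so neg: (x - 1) + 7 = 3.
Step 3. [(x - 1) + 7 = 3] the outer +7 inverts by subtracting 7, so sub: x - 1 = -4.
Step 4. [x - 1 = -4] add 1: x sits inside (… - 1). So sub: x = -3.

Answer: x ∈ {-3}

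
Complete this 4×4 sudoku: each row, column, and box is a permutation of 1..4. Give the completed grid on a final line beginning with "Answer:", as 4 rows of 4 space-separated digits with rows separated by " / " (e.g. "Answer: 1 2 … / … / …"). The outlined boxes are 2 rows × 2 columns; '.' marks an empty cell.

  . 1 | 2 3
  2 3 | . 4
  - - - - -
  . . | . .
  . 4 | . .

Step 1. [r3c3∈{1,3,4}] 4 has one home in row 3: r3c3. So r3c3=4.
Step 2. [r3c1∈{1,3}] in row 3, 3 fits only at r3c1 ⇒ r3c1=3.
Step 3. [r3c4∈{1,2}] in row 3, 1 fits only at r3c4 ⇒ r3c4=1.
Step 4. [r2c3∈{1}] r2c3's peers cover all but 1, so r2c3=1.
Step 5. [r4c4∈{2}] r4c4 is down to just 2. So r4c4=2.
Step 6. [r4c1∈{1}] nothing but 1 survives at r4c1 ⇒ r4c1=1.
Step 7. [r1c1∈{4}] nothing but 4 survives at r1c1 ⇒ r1c1=4.
Step 8. [r4c3∈{3}] r4c3's peers cover all but 3, so r4c3=3.
Step 9. [r3c2∈{2}] nothing but 2 survives at r3c2. So r3c2=2.

Answer: 4 1 2 3 / 2 3 1 4 / 3 2 4 1 / 1 4 3 2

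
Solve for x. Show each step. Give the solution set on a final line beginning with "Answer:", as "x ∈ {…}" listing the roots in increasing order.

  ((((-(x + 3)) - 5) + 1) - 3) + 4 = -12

Step 1. [((((-(x + 3)) - 5) + 1) - 3) + 4 = -12] 4 comes off first (subtract 4), so sub: (((-(x + 3)) - 5) + 1) - 3 = -16.
Step 2. [(((-(x + 3)) - 5) + 1) - 3 = -16] the outer -3 inverts by adding 3 ⇒ sub: ((-(x + 3)) - 5) + 1 = -13.
Step 3. [((-(x + 3)) - 5) + 1 = -13] +1 is outermost — subtract 1 both sides, so sub: (-(x + 3)) - 5 = -14.
Step 4. [(-(x + 3)) - 5 = -14] -5 is outermost — add 5 both sides. So sub: -(x + 3) = -9.
Step 5. [-(x + 3) = -9] flip signs both sides, so neg: x + 3 = 9.
Step 6. [x + 3 = 9] subtract 3: x sits inside (… + 3) ⇒ sub: x = 6.

Answer: x ∈ {6}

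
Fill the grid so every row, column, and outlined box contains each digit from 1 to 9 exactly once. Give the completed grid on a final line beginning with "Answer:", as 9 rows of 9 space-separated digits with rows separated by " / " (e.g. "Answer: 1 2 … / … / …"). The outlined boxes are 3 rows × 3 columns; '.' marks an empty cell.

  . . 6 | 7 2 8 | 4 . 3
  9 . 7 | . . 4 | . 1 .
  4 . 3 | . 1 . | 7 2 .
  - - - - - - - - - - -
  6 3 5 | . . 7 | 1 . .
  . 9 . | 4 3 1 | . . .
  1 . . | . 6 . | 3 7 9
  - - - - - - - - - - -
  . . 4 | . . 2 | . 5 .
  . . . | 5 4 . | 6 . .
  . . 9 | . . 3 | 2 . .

Step 1. [r8c3∈{1,2,8}] col 3 places 1 nowhere but r8c3. So r8c3=1.
Step 2. [r5c1∈{2,7,8}] across row 5, 7 lands solely at r5c1. So r5c1=7.
Step 3. [r3c6∈{5,6,9}] in col 6, 6 fits only at r3c6 ⇒ r3c6=6.
Step 4. [r2c2∈{2,5,8}] 2 has one home in row 2: r2c2. So r2c2=2.
Step 5. [r3c2∈{5,8}] r3c2 is the only open cell in box 1 admitting 8. So r3c2=8.
Step 6. [r7c7∈{8,9}] col 7 places 9 nowhere but r7c7. So r7c7=9.
Step 7. [r3c9∈{5}] r3c9 is down to just 5. So r3c9=5.
Step 8. [r8c2∈{7}] r8c2 is down to just 7, so r8c2=7.
Step 9. [r8c9∈{8}] r8c9 is down to just 8 ⇒ r8c9=8.
Step 10. [r4c5∈{8,9}] 9 has one home in col 5: r4c5 ⇒ r4c5=9.
Step 11. [r7c2∈{6}] only 6 remains possible at r7c2. So r7c2=6.
Step 12. [r9c2∈{5}] r9c2 is down to just 5, so r9c2=5.
Step 13. [r9c1∈{8}] r9c1 has the single candidate 8 ⇒ r9c1=8.
Step 14. [r7c5∈{7,8}] in col 5, 8 fits only at r7c5. So r7c5=8.
Step 15. [r5c8∈{6,8}] r5c8 is the only open cell in col 8 admitting 6 ⇒ r5c8=6.
Step 16. [r4c8∈{4,8}] col 8 places 8 nowhere but r4c8 ⇒ r4c8=8.
Step 17. [r5c9∈{2}] r5c9's peers cover all but 2. So r5c9=2.
Step 18. [r6c4∈{2,8}] 8 has one home in col 4: r6c4. So r6c4=8.
Step 19. [r7c9∈{1,7}] across row 7, 7 lands solely at r7c9 ⇒ r7c9=7.
Step 20. [r9c9∈{1,4}] 1 has one home in col 9: r9c9 ⇒ r9c9=1.
Step 21. [r8c8∈{3}] only 3 remains possible at r8c8, so r8c8=3.
Step 22. [r4c9∈{4}] nothing but 4 survives at r4c9, so r4c9=4.
Step 23. [r2c4∈{3}] nothing but 3 survives at r2c4, so r2c4=3.
Step 24. [r6c3∈{2}] only 2 remains possible at r6c3 ⇒ r6c3=2.
Step 25. [r9c4∈{6}] r9c4 has the single candidate 6 ⇒ r9c4=6.
Step 26. [r6c6∈{5}] nothing but 5 survives at r6c6. So r6c6=5.
Step 27. [r7c4∈{1}] r7c4 has the single candidate 1 ⇒ r7c4=1.
Step 28. [r9c5∈{7}] r9c5 is down to just 7, so r9c5=7.
Step 29. [r6c2∈{4}] r6c2 is down to just 4 ⇒ r6c2=4.
Step 30. [r5c3∈{8}] r5c3 has the single candidate 8 ⇒ r5c3=8.
Step 31. [r2c7∈{8}] r2c7 is down to just 8 ⇒ r2c7=8.
Step 32. [r1c1∈{5}] only 5 remains possible at r1c1, so r1c1=5.
Step 33. [r2c5∈{5}] nothing but 5 survives at r2c5, so r2c5=5.
Step 34. [r8c1∈{2}] nothing but 2 survives at r8c1, so r8c1=2.
Step 35. [r5c7∈{5}] r5c7's peers cover all but 5. So r5c7=5.
Step 36. [r2c9∈{6}] only 6 remains possible at r2c9, so r2c9=6.
Step 37. [r3c4∈{9}] r3c4 is down to just 9 ⇒ r3c4=9.
Step 38. [r1c8∈{9}] r1c8's peers cover all but 9, so r1c8=9.
Step 39. [r9c8∈{4}] r9c8 has the single candidate 4, so r9c8=4.
Step 40. [r8c6∈{9}] only 9 remains possible at r8c6. So r8c6=9.
Step 41. [r7c1∈{3}] only 3 remains possible at r7c1. So r7c1=3.
Step 42. [r1c2∈{1}] only 1 remains possible at r1c2 ⇒ r1c2=1.
Step 43. [r4c4∈{2}] r4c4 has the single candidate 2 ⇒ r4c4=2.

Answer: 5 1 6 7 2 8 4 9 3 / 9 2 7 3 5 4 8 1 6 / 4 8 3 9 1 6 7 2 5 / 6 3 5 2 9 7 1 8 4 / 7 9 8 4 3 1 5 6 2 / 1 4 2 8 6 5 3 7 9 / 3 6 4 1 8 2 9 5 7 / 2 7 1 5 4 9 6 3 8 / 8 5 9 6 7 3 2 4 1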